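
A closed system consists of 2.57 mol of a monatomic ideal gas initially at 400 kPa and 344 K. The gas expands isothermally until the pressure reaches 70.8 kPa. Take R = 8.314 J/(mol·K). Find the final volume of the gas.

104 L

V₁ = nRT₁/P₁ = 2.57×8.314×344/400 = 18.4 L.
Isothermal: T stays 344 K; PV = const ⇒ V₂ = 104 L, P₂ = 70.8 kPa.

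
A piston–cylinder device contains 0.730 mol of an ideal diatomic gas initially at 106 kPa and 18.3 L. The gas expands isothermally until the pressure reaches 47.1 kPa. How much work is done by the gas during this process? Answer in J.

1570 J

T₁ = P₁V₁/(nR) = 106×18.3/(0.730×8.314) = 320 K.
Isothermal: T stays 320 K; PV = const ⇒ V₂ = 41.2 L, P₂ = 47.1 kPa.
W = nRT ln(V₂/V₁) = 0.730×8.314×320×ln(2.25) = 1570 J.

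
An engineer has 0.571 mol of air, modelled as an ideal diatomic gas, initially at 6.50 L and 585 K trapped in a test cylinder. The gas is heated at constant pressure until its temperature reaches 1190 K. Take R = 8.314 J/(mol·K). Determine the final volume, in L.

13.2 L

P₁ = nRT₁/V₁ = 0.571×8.314×585/6.50 = 427 kPa.
Isobaric: P stays 427 kPa; V/T = const ⇒ T₂ = 1190 K, V₂ = 13.2 L.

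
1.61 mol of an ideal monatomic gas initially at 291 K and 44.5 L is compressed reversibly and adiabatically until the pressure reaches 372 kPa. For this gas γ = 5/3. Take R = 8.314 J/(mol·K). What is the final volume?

P₁ = nRT₁/V₁ = 1.61×8.314×291/44.5 = 87.5 kPa.
Adiabatic: T₂/T₁ = (P₂/P₁)^((γ−1)/γ) ⇒ T₂ = 291×(4.25)^0.400 = 519 K; V₂ = 18.7 L.

18.7 L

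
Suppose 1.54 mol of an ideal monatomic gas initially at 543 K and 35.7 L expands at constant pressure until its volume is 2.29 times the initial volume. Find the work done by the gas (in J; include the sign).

P₁ = nRT₁/V₁ = 1.54×8.314×543/35.7 = 195 kPa.
Isobaric: P stays 195 kPa; V/T = const ⇒ T₂ = 1240 K, V₂ = 81.8 L.
W = PΔV = 195×(81.8−35.7) kPa·L = 8970 J.

8970 J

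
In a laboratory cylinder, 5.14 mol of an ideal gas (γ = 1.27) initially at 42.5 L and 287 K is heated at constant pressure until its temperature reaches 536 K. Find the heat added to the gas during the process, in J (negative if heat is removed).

P₁ = nRT₁/V₁ = 5.14×8.314×287/42.5 = 289 kPa.
Isobaric: P stays 289 kPa; V/T = const ⇒ T₂ = 536 K, V₂ = 79.4 L.
W = PΔV = 289×(79.4−42.5) kPa·L = 10600 J.
ΔU = nCvΔT = 5.14×30.8×(536−287) = 39400 J.
Q = ΔU + W = nCpΔT = 50100 J.

50100 J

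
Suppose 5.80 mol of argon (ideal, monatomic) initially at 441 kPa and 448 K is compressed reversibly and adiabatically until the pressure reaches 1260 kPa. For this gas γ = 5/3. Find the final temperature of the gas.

682 K

V₁ = nRT₁/P₁ = 5.80×8.314×448/441 = 49.0 L.
Adiabatic: T₂/T₁ = (P₂/P₁)^((γ−1)/γ) ⇒ T₂ = 448×(2.86)^0.400 = 682 K; V₂ = 26.1 L.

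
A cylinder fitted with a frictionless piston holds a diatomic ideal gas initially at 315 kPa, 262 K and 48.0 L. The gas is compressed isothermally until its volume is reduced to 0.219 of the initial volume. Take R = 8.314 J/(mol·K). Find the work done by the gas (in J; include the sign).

n = P₁V₁/(RT₁) = 315×48.0/(8.314×262) = 6.94 mol.
Isothermal: T stays 262 K; PV = const ⇒ V₂ = 10.5 L, P₂ = 1440 kPa.
W = nRT ln(V₂/V₁) = 6.94×8.314×262×ln(0.219) = -23000 J.

-23000 J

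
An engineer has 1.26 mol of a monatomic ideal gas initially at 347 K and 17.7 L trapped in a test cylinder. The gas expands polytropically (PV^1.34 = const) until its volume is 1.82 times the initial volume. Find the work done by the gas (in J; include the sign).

P₁ = nRT₁/V₁ = 1.26×8.314×347/17.7 = 205 kPa.
Polytropic n=1.34: T₂ = T₁(V₁/V₂)^(n−1) = 347×(0.549)^0.34 = 283 K; P₂ = P₁(V₁/V₂)^n = 92.1 kPa.
W = (P₁V₁−P₂V₂)/(n−1) = (205×17.7−92.1×32.2)/0.34 = 1970 J.

1970 J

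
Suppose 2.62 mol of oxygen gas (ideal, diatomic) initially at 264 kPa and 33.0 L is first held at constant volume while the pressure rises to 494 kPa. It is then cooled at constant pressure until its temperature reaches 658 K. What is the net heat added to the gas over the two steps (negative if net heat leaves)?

T₁ = P₁V₁/(nR) = 264×33.0/(2.62×8.314) = 400 K.
Step 1 — Isochoric: V stays 33.0 L; P/T = const ⇒ T₂ = 748 K, P₂ = 494 kPa.
W = 0 (no volume change).
ΔU = nCvΔT = 2.62×20.8×(748−400) = 19000 J.
Q = ΔU = 19000 J.
State after step 1: P = 494 kPa, V = 33.0 L, T = 748 K.
Step 2 — Isobaric: P stays 494 kPa; V/T = const ⇒ T₂ = 658 K, V₂ = 29.0 L.
W = PΔV = 494×(29.0−33.0) kPa·L = -1970 J.
ΔU = nCvΔT = 2.62×20.8×(658−748) = -4920 J.
Q = ΔU + W = nCpΔT = -6890 J.
Net over both steps: W = -1970 J, Q = 12100 J, ΔU = 14100 J.

12100 J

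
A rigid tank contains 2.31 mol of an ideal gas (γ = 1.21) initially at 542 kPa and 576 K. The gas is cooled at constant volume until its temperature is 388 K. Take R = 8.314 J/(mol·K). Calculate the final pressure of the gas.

V₁ = nRT₁/P₁ = 2.31×8.314×576/542 = 20.4 L.
Isochoric: V stays 20.4 L; P/T = const ⇒ T₂ = 388 K, P₂ = 365 kPa.

365 kPa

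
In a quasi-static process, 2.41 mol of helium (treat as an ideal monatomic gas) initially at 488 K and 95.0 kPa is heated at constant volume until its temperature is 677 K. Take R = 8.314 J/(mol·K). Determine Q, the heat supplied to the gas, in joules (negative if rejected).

V₁ = nRT₁/P₁ = 2.41×8.314×488/95.0 = 103 L.
Isochoric: V stays 103 L; P/T = const ⇒ T₂ = 677 K, P₂ = 132 kPa.
W = 0 (no volume change).
ΔU = nCvΔT = 2.41×12.5×(677−488) = 5680 J.
Q = ΔU = 5680 J.

5680 J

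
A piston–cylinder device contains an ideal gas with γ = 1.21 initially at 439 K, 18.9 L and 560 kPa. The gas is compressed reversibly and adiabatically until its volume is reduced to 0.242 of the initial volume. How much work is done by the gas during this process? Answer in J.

n = P₁V₁/(RT₁) = 560×18.9/(8.314×439) = 2.90 mol.
Adiabatic: TV^(γ−1) = const ⇒ T₂ = 439×(4.13)^0.210 = 591 K; PV^γ = const ⇒ P₂ = 3120 kPa.
ΔU = nCvΔT = 2.90×39.6×(591−439) = 17500 J.
Q = 0 for an adiabatic process, so W = −ΔU = -17500 J.

-17500 J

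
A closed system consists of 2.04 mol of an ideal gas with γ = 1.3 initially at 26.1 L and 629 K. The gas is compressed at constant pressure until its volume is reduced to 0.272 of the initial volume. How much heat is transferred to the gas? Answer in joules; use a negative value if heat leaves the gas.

P₁ = nRT₁/V₁ = 2.04×8.314×629/26.1 = 409 kPa.
Isobaric: P stays 409 kPa; V/T = const ⇒ T₂ = 171 K, V₂ = 7.10 L.
W = PΔV = 409×(7.10−26.1) kPa·L = -7770 J.
ΔU = nCvΔT = 2.04×27.7×(171−629) = -25900 J.
Q = ΔU + W = nCpΔT = -33700 J.

-33700 J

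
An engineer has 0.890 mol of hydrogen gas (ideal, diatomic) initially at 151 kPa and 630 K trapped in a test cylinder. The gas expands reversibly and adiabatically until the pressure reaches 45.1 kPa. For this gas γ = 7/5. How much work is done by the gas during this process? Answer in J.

V₁ = nRT₁/P₁ = 0.890×8.314×630/151 = 30.9 L.
Adiabatic: T₂/T₁ = (P₂/P₁)^((γ−1)/γ) ⇒ T₂ = 630×(0.299)^0.286 = 446 K; V₂ = 73.2 L.
ΔU = nCvΔT = 0.890×20.8×(446−630) = -3400 J.
Q = 0 for an adiabatic process, so W = −ΔU = 3400 J.

3400 J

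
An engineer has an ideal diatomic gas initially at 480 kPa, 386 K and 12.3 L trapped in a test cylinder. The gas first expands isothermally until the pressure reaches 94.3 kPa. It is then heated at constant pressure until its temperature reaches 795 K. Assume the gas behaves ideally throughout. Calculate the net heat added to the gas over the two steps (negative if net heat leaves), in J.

31500 J

n = P₁V₁/(RT₁) = 480×12.3/(8.314×386) = 1.84 mol.
Step 1 — Isothermal: T stays 386 K; PV = const ⇒ V₂ = 62.6 L, P₂ = 94.3 kPa.
ΔU = 0 (ideal gas, T constant).
W = nRT ln(V₂/V₁) = 1.84×8.314×386×ln(5.09) = 9610 J.
Q = ΔU + W = 9610 J.
State after step 1: P = 94.3 kPa, V = 62.6 L, T = 386 K.
Step 2 — Isobaric: P stays 94.3 kPa; V/T = const ⇒ T₂ = 795 K, V₂ = 129 L.
W = PΔV = 94.3×(129−62.6) kPa·L = 6260 J.
ΔU = nCvΔT = 1.84×20.8×(795−386) = 15600 J.
Q = ΔU + W = nCpΔT = 21900 J.
Net over both steps: W = 15900 J, Q = 31500 J, ΔU = 15600 J.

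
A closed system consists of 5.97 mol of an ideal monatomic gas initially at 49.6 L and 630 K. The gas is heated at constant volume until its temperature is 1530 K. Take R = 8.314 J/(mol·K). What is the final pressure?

1530 kPa

P₁ = nRT₁/V₁ = 5.97×8.314×630/49.6 = 630 kPa.
Isochoric: V stays 49.6 L; P/T = const ⇒ T₂ = 1530 K, P₂ = 1530 kPa.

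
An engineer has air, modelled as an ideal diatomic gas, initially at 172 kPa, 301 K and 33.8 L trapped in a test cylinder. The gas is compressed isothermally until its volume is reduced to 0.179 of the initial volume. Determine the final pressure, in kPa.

961 kPa

Isothermal: T stays 301 K; PV = const ⇒ V₂ = 6.05 L, P₂ = 961 kPa.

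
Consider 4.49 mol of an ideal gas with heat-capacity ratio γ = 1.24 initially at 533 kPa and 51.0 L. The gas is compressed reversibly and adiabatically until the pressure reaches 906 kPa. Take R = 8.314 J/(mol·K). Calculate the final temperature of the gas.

807 K

T₁ = P₁V₁/(nR) = 533×51.0/(4.49×8.314) = 728 K.
Adiabatic: T₂/T₁ = (P₂/P₁)^((γ−1)/γ) ⇒ T₂ = 728×(1.70)^0.194 = 807 K; V₂ = 33.2 L.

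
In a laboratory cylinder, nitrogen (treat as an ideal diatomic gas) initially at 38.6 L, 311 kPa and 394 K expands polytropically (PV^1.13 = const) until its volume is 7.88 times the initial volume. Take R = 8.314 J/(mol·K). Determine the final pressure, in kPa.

30.2 kPa

Polytropic n=1.13: T₂ = T₁(V₁/V₂)^(n−1) = 394×(0.127)^0.13 = 301 K; P₂ = P₁(V₁/V₂)^n = 30.2 kPa.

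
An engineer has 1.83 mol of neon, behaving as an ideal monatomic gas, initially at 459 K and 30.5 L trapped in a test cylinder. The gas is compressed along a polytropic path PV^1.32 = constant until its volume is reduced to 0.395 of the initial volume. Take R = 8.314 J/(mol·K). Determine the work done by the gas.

P₁ = nRT₁/V₁ = 1.83×8.314×459/30.5 = 229 kPa.
Polytropic n=1.32: T₂ = T₁(V₁/V₂)^(n−1) = 459×(2.53)^0.32 = 618 K; P₂ = P₁(V₁/V₂)^n = 780 kPa.
W = (P₁V₁−P₂V₂)/(n−1) = (229×30.5−780×12.0)/0.32 = -7550 J.

-7550 J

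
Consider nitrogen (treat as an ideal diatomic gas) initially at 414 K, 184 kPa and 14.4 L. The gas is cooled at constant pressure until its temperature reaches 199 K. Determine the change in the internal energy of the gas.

-3440 J

n = P₁V₁/(RT₁) = 184×14.4/(8.314×414) = 0.770 mol.
Isobaric: P stays 184 kPa; V/T = const ⇒ T₂ = 199 K, V₂ = 6.92 L.
For an ideal gas ΔU = nCvΔT with Cv = (5/2)R = 20.8 J/(mol·K).
ΔU = 0.770×20.8×(199−414) = -3440 J.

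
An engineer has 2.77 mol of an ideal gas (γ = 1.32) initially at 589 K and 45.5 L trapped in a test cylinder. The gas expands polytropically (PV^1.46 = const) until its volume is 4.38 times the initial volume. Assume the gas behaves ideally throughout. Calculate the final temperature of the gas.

P₁ = nRT₁/V₁ = 2.77×8.314×589/45.5 = 298 kPa.
Polytropic n=1.46: T₂ = T₁(V₁/V₂)^(n−1) = 589×(0.228)^0.46 = 299 K; P₂ = P₁(V₁/V₂)^n = 34.5 kPa.

299 K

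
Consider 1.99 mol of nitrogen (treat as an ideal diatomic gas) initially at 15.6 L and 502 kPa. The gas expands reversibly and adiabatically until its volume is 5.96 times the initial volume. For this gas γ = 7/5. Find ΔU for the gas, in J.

-9990 J

T₁ = P₁V₁/(nR) = 502×15.6/(1.99×8.314) = 473 K.
Adiabatic: TV^(γ−1) = const ⇒ T₂ = 473×(0.168)^0.400 = 232 K; PV^γ = const ⇒ P₂ = 41.2 kPa.
For an ideal gas ΔU = nCvΔT with Cv = (5/2)R = 20.8 J/(mol·K).
ΔU = 1.99×20.8×(232−473) = -9990 J.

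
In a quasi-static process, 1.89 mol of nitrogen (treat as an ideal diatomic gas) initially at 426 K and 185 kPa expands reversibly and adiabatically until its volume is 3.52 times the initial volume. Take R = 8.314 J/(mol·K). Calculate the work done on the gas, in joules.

-6620 J

V₁ = nRT₁/P₁ = 1.89×8.314×426/185 = 36.2 L.
Adiabatic: TV^(γ−1) = const ⇒ T₂ = 426×(0.284)^0.400 = 258 K; PV^γ = const ⇒ P₂ = 31.8 kPa.
ΔU = nCvΔT = 1.89×20.8×(258−426) = -6620 J.
Q = 0 for an adiabatic process, so W = −ΔU = 6620 J.
Work done on the gas = −W_by = -6620 J.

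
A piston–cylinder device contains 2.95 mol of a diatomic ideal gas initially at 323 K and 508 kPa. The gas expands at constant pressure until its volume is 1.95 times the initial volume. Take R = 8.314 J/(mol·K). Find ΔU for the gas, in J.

V₁ = nRT₁/P₁ = 2.95×8.314×323/508 = 15.6 L.
Isobaric: P stays 508 kPa; V/T = const ⇒ T₂ = 630 K, V₂ = 30.4 L.
For an ideal gas ΔU = nCvΔT with Cv = (5/2)R = 20.8 J/(mol·K).
ΔU = 2.95×20.8×(630−323) = 18800 J.

18800 J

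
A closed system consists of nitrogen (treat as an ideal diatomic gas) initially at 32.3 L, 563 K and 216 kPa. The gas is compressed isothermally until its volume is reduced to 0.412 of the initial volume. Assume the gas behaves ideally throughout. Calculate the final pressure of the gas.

Isothermal: T stays 563 K; PV = const ⇒ V₂ = 13.3 L, P₂ = 524 kPa.

524 kPa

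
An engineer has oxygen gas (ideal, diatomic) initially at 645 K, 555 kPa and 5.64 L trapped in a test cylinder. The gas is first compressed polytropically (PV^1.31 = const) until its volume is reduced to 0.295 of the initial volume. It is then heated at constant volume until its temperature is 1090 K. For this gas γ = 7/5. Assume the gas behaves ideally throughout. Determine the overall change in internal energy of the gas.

n = P₁V₁/(RT₁) = 555×5.64/(8.314×645) = 0.584 mol.
Step 1 — Polytropic n=1.31: T₂ = T₁(V₁/V₂)^(n−1) = 645×(3.39)^0.31 = 942 K; P₂ = P₁(V₁/V₂)^n = 2750 kPa.
W = (P₁V₁−P₂V₂)/(n−1) = (555×5.64−2750×1.66)/0.31 = -4640 J.
ΔU = nCvΔT = 0.584×20.8×(942−645) = 3600 J.
Q = ΔU + W = -1050 J.
State after step 1: P = 2750 kPa, V = 1.66 L, T = 942 K.
Step 2 — Isochoric: V stays 1.66 L; P/T = const ⇒ T₂ = 1090 K, P₂ = 3180 kPa.
W = 0 (no volume change).
ΔU = nCvΔT = 0.584×20.8×(1090−942) = 1800 J.
Q = ΔU = 1800 J.
Net over both steps: W = -4640 J, Q = 754 J, ΔU = 5400 J.

5400 J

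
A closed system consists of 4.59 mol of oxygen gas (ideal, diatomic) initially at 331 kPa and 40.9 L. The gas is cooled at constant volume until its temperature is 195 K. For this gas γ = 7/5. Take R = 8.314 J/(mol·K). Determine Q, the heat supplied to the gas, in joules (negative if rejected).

-15200 J

T₁ = P₁V₁/(nR) = 331×40.9/(4.59×8.314) = 355 K.
Isochoric: V stays 40.9 L; P/T = const ⇒ T₂ = 195 K, P₂ = 182 kPa.
W = 0 (no volume change).
ΔU = nCvΔT = 4.59×20.8×(195−355) = -15200 J.
Q = ΔU = -15200 J.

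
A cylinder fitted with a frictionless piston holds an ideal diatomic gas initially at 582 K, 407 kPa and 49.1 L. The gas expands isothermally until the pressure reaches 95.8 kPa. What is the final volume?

209 L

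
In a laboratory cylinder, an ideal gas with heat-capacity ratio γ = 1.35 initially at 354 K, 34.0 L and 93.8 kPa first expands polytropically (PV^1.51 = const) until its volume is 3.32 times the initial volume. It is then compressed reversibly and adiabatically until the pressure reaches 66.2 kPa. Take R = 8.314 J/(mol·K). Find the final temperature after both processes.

n = P₁V₁/(RT₁) = 93.8×34.0/(8.314×354) = 1.08 mol.
Step 1 — Polytropic n=1.51: T₂ = T₁(V₁/V₂)^(n−1) = 354×(0.301)^0.51 = 192 K; P₂ = P₁(V₁/V₂)^n = 15.3 kPa.
W = (P₁V₁−P₂V₂)/(n−1) = (93.8×34.0−15.3×113)/0.51 = 2860 J.
ΔU = nCvΔT = 1.08×23.8×(192−354) = -4170 J.
Q = ΔU + W = -1310 J.
State after step 1: P = 15.3 kPa, V = 113 L, T = 192 K.
Step 2 — Adiabatic: T₂/T₁ = (P₂/P₁)^((γ−1)/γ) ⇒ T₂ = 192×(4.32)^0.259 = 281 K; V₂ = 38.2 L.
ΔU = nCvΔT = 1.08×23.8×(281−192) = 2280 J.
Q = 0 for an adiabatic process, so W = −ΔU = -2280 J.
Net over both steps: W = 582 J, Q = -1310 J, ΔU = -1890 J.

281 K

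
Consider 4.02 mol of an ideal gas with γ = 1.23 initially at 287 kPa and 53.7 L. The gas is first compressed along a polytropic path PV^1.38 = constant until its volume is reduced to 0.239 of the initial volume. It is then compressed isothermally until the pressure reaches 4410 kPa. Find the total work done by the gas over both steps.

-49400 J

T₁ = P₁V₁/(nR) = 287×53.7/(4.02×8.314) = 461 K.
Step 1 — Polytropic n=1.38: T₂ = T₁(V₁/V₂)^(n−1) = 461×(4.18)^0.38 = 794 K; P₂ = P₁(V₁/V₂)^n = 2070 kPa.
W = (P₁V₁−P₂V₂)/(n−1) = (287×53.7−2070×12.8)/0.38 = -29300 J.
ΔU = nCvΔT = 4.02×36.1×(794−461) = 48400 J.
Q = ΔU + W = 19100 J.
State after step 1: P = 2070 kPa, V = 12.8 L, T = 794 K.
Step 2 — Isothermal: T stays 794 K; PV = const ⇒ V₂ = 6.02 L, P₂ = 4410 kPa.
ΔU = 0 (ideal gas, T constant).
W = nRT ln(V₂/V₁) = 4.02×8.314×794×ln(0.469) = -20100 J.
Q = ΔU + W = -20100 J.
Net over both steps: W = -49400 J, Q = -982 J, ΔU = 48400 J.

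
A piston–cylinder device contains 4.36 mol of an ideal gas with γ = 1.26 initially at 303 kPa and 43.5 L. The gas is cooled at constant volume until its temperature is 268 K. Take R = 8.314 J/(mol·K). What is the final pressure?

T₁ = P₁V₁/(nR) = 303×43.5/(4.36×8.314) = 364 K.
Isochoric: V stays 43.5 L; P/T = const ⇒ T₂ = 268 K, P₂ = 223 kPa.

223 kPa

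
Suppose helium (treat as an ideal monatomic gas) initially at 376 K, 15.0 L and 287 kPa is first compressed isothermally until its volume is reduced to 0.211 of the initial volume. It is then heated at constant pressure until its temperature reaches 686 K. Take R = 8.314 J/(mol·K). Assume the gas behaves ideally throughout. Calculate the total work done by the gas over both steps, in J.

-3150 J

n = P₁V₁/(RT₁) = 287×15.0/(8.314×376) = 1.38 mol.
Step 1 — Isothermal: T stays 376 K; PV = const ⇒ V₂ = 3.17 L, P₂ = 1360 kPa.
ΔU = 0 (ideal gas, T constant).
W = nRT ln(V₂/V₁) = 1.38×8.314×376×ln(0.211) = -6700 J.
Q = ΔU + W = -6700 J.
State after step 1: P = 1360 kPa, V = 3.17 L, T = 376 K.
Step 2 — Isobaric: P stays 1360 kPa; V/T = const ⇒ T₂ = 686 K, V₂ = 5.77 L.
W = PΔV = 1360×(5.77−3.17) kPa·L = 3550 J.
ΔU = nCvΔT = 1.38×12.5×(686−376) = 5320 J.
Q = ΔU + W = nCpΔT = 8870 J.
Net over both steps: W = -3150 J, Q = 2180 J, ΔU = 5320 J.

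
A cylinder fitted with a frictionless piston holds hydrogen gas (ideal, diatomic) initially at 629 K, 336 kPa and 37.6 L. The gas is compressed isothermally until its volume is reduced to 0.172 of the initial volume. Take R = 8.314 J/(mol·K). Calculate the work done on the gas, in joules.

22200 J

n = P₁V₁/(RT₁) = 336×37.6/(8.314×629) = 2.42 mol.
Isothermal: T stays 629 K; PV = const ⇒ V₂ = 6.47 L, P₂ = 1950 kPa.
W = nRT ln(V₂/V₁) = 2.42×8.314×629×ln(0.172) = -22200 J.
Work done on the gas = −W_by = 22200 J.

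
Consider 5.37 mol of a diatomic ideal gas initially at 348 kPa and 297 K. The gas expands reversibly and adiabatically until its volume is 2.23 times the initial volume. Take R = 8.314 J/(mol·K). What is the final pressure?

113 kPa

V₁ = nRT₁/P₁ = 5.37×8.314×297/348 = 38.1 L.
Adiabatic: TV^(γ−1) = const ⇒ T₂ = 297×(0.448)^0.400 = 215 K; PV^γ = const ⇒ P₂ = 113 kPa.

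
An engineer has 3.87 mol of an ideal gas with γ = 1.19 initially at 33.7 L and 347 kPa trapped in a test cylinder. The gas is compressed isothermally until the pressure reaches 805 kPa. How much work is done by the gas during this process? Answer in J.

-9840 J

T₁ = P₁V₁/(nR) = 347×33.7/(3.87×8.314) = 363 K.
Isothermal: T stays 363 K; PV = const ⇒ V₂ = 14.5 L, P₂ = 805 kPa.
W = nRT ln(V₂/V₁) = 3.87×8.314×363×ln(0.431) = -9840 J.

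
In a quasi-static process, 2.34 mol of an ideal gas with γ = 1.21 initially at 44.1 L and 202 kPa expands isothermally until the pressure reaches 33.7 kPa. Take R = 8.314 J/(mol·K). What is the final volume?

T₁ = P₁V₁/(nR) = 202×44.1/(2.34×8.314) = 458 K.
Isothermal: T stays 458 K; PV = const ⇒ V₂ = 264 L, P₂ = 33.7 kPa.

264 L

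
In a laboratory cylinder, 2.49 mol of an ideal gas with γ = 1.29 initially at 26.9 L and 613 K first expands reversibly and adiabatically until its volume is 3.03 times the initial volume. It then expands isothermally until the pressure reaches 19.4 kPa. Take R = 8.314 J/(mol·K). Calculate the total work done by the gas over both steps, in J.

P₁ = nRT₁/V₁ = 2.49×8.314×613/26.9 = 472 kPa.
Step 1 — Adiabatic: TV^(γ−1) = const ⇒ T₂ = 613×(0.330)^0.290 = 444 K; PV^γ = const ⇒ P₂ = 113 kPa.
ΔU = nCvΔT = 2.49×28.7×(444−613) = -12000 J.
Q = 0 for an adiabatic process, so W = −ΔU = 12000 J.
State after step 1: P = 113 kPa, V = 81.5 L, T = 444 K.
Step 2 — Isothermal: T stays 444 K; PV = const ⇒ V₂ = 474 L, P₂ = 19.4 kPa.
ΔU = 0 (ideal gas, T constant).
W = nRT ln(V₂/V₁) = 2.49×8.314×444×ln(5.82) = 16200 J.
Q = ΔU + W = 16200 J.
Net over both steps: W = 28200 J, Q = 16200 J, ΔU = -12000 J.

28200 J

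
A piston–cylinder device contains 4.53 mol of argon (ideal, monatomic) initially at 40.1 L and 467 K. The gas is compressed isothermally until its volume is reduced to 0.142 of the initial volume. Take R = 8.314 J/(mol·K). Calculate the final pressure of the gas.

3090 kPa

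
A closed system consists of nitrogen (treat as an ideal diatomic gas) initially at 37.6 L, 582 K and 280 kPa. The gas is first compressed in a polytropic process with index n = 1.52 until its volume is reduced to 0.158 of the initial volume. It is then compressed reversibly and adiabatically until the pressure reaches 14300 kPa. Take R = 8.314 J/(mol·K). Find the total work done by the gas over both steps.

-58700 J

n = P₁V₁/(RT₁) = 280×37.6/(8.314×582) = 2.18 mol.
Step 1 — Polytropic n=1.52: T₂ = T₁(V₁/V₂)^(n−1) = 582×(6.33)^0.52 = 1520 K; P₂ = P₁(V₁/V₂)^n = 4630 kPa.
W = (P₁V₁−P₂V₂)/(n−1) = (280×37.6−4630×5.94)/0.52 = -32600 J.
ΔU = nCvΔT = 2.18×20.8×(1520−582) = 42400 J.
Q = ΔU + W = 9780 J.
State after step 1: P = 4630 kPa, V = 5.94 L, T = 1520 K.
Step 2 — Adiabatic: T₂/T₁ = (P₂/P₁)^((γ−1)/γ) ⇒ T₂ = 1520×(3.09)^0.286 = 2100 K; V₂ = 2.65 L.
ΔU = nCvΔT = 2.18×20.8×(2100−1520) = 26100 J.
Q = 0 for an adiabatic process, so W = −ΔU = -26100 J.
Net over both steps: W = -58700 J, Q = 9780 J, ΔU = 68500 J.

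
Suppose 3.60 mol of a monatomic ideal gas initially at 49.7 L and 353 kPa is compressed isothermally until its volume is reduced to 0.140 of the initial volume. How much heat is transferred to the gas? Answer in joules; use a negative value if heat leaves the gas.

-34500 J

T₁ = P₁V₁/(nR) = 353×49.7/(3.60×8.314) = 586 K.
Isothermal: T stays 586 K; PV = const ⇒ V₂ = 6.96 L, P₂ = 2520 kPa.
ΔU = 0 (ideal gas, T constant).
W = nRT ln(V₂/V₁) = 3.60×8.314×586×ln(0.140) = -34500 J.
Q = ΔU + W = -34500 J.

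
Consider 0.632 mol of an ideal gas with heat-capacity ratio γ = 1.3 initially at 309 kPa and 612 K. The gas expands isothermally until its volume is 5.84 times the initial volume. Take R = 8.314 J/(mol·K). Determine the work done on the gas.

V₁ = nRT₁/P₁ = 0.632×8.314×612/309 = 10.4 L.
Isothermal: T stays 612 K; PV = const ⇒ V₂ = 60.8 L, P₂ = 52.9 kPa.
W = nRT ln(V₂/V₁) = 0.632×8.314×612×ln(5.84) = 5670 J.
Work done on the gas = −W_by = -5670 J.

-5670 J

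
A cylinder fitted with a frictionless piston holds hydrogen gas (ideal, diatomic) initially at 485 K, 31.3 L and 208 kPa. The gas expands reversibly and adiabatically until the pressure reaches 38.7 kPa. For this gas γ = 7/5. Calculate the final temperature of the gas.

Adiabatic: T₂/T₁ = (P₂/P₁)^((γ−1)/γ) ⇒ T₂ = 485×(0.186)^0.286 = 300 K; V₂ = 104 L.

300 K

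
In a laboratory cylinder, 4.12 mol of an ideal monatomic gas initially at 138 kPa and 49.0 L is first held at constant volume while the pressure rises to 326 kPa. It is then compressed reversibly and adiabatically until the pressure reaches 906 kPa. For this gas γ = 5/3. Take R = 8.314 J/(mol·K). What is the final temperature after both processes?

702 K

T₁ = P₁V₁/(nR) = 138×49.0/(4.12×8.314) = 197 K.
Step 1 — Isochoric: V stays 49.0 L; P/T = const ⇒ T₂ = 466 K, P₂ = 326 kPa.
W = 0 (no volume change).
ΔU = nCvΔT = 4.12×12.5×(466−197) = 13800 J.
Q = ΔU = 13800 J.
State after step 1: P = 326 kPa, V = 49.0 L, T = 466 K.
Step 2 — Adiabatic: T₂/T₁ = (P₂/P₁)^((γ−1)/γ) ⇒ T₂ = 466×(2.78)^0.400 = 702 K; V₂ = 26.5 L.
ΔU = nCvΔT = 4.12×12.5×(702−466) = 12100 J.
Q = 0 for an adiabatic process, so W = −ΔU = -12100 J.
Net over both steps: W = -12100 J, Q = 13800 J, ΔU = 25900 J.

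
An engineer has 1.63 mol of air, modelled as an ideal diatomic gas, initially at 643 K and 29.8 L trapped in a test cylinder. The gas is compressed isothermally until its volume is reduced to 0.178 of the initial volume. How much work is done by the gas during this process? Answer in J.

P₁ = nRT₁/V₁ = 1.63×8.314×643/29.8 = 292 kPa.
Isothermal: T stays 643 K; PV = const ⇒ V₂ = 5.30 L, P₂ = 1640 kPa.
W = nRT ln(V₂/V₁) = 1.63×8.314×643×ln(0.178) = -15000 J.

-15000 J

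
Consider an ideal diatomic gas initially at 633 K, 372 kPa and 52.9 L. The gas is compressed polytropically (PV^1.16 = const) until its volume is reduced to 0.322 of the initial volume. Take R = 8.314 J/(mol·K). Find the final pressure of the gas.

Polytropic n=1.16: T₂ = T₁(V₁/V₂)^(n−1) = 633×(3.11)^0.16 = 759 K; P₂ = P₁(V₁/V₂)^n = 1380 kPa.

1380 kPa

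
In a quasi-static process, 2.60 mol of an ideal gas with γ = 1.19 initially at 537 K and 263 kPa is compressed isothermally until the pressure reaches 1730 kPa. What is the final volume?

6.71 L

V₁ = nRT₁/P₁ = 2.60×8.314×537/263 = 44.1 L.
Isothermal: T stays 537 K; PV = const ⇒ V₂ = 6.71 L, P₂ = 1730 kPa.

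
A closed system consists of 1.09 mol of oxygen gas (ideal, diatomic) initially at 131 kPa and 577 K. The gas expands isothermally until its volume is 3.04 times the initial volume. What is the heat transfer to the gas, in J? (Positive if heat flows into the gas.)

V₁ = nRT₁/P₁ = 1.09×8.314×577/131 = 39.9 L.
Isothermal: T stays 577 K; PV = const ⇒ V₂ = 121 L, P₂ = 43.1 kPa.
ΔU = 0 (ideal gas, T constant).
W = nRT ln(V₂/V₁) = 1.09×8.314×577×ln(3.04) = 5810 J.
Q = ΔU + W = 5810 J.

5810 J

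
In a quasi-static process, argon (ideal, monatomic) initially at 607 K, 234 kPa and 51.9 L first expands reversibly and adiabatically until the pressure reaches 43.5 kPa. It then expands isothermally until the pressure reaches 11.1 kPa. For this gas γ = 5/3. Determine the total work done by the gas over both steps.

n = P₁V₁/(RT₁) = 234×51.9/(8.314×607) = 2.41 mol.
Step 1 — Adiabatic: T₂/T₁ = (P₂/P₁)^((γ−1)/γ) ⇒ T₂ = 607×(0.186)^0.400 = 310 K; V₂ = 142 L.
ΔU = nCvΔT = 2.41×12.5×(310−607) = -8920 J.
Q = 0 for an adiabatic process, so W = −ΔU = 8920 J.
State after step 1: P = 43.5 kPa, V = 142 L, T = 310 K.
Step 2 — Isothermal: T stays 310 K; PV = const ⇒ V₂ = 558 L, P₂ = 11.1 kPa.
ΔU = 0 (ideal gas, T constant).
W = nRT ln(V₂/V₁) = 2.41×8.314×310×ln(3.92) = 8460 J.
Q = ΔU + W = 8460 J.
Net over both steps: W = 17400 J, Q = 8460 J, ΔU = -8920 J.

17400 J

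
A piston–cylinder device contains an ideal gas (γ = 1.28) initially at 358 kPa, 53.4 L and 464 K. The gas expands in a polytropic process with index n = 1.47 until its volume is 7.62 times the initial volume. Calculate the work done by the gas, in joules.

25000 J

n = P₁V₁/(RT₁) = 358×53.4/(8.314×464) = 4.96 mol.
Polytropic n=1.47: T₂ = T₁(V₁/V₂)^(n−1) = 464×(0.131)^0.47 = 179 K; P₂ = P₁(V₁/V₂)^n = 18.1 kPa.
W = (P₁V₁−P₂V₂)/(n−1) = (358×53.4−18.1×407)/0.47 = 25000 J.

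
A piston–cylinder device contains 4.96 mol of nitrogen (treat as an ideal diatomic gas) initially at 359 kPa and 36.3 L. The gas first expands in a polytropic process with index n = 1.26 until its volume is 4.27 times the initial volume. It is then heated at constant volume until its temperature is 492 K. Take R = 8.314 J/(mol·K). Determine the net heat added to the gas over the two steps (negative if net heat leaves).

T₁ = P₁V₁/(nR) = 359×36.3/(4.96×8.314) = 316 K.
Step 1 — Polytropic n=1.26: T₂ = T₁(V₁/V₂)^(n−1) = 316×(0.234)^0.26 = 217 K; P₂ = P₁(V₁/V₂)^n = 57.6 kPa.
W = (P₁V₁−P₂V₂)/(n−1) = (359×36.3−57.6×155)/0.26 = 15800 J.
ΔU = nCvΔT = 4.96×20.8×(217−316) = -10200 J.
Q = ΔU + W = 5510 J.
State after step 1: P = 57.6 kPa, V = 155 L, T = 217 K.
Step 2 — Isochoric: V stays 155 L; P/T = const ⇒ T₂ = 492 K, P₂ = 131 kPa.
W = 0 (no volume change).
ΔU = nCvΔT = 4.96×20.8×(492−217) = 28400 J.
Q = ΔU = 28400 J.
Net over both steps: W = 15800 J, Q = 33900 J, ΔU = 18100 J.

33900 J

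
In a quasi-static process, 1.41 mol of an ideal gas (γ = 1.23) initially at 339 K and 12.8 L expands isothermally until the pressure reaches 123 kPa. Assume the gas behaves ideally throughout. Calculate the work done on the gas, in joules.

-3680 J

P₁ = nRT₁/V₁ = 1.41×8.314×339/12.8 = 310 kPa.
Isothermal: T stays 339 K; PV = const ⇒ V₂ = 32.3 L, P₂ = 123 kPa.
W = nRT ln(V₂/V₁) = 1.41×8.314×339×ln(2.52) = 3680 J.
Work done on the gas = −W_by = -3680 J.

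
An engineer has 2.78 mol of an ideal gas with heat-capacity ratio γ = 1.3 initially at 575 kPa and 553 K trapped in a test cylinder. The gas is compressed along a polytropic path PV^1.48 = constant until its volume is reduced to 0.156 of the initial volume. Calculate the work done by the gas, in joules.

V₁ = nRT₁/P₁ = 2.78×8.314×553/575 = 22.2 L.
Polytropic n=1.48: T₂ = T₁(V₁/V₂)^(n−1) = 553×(6.41)^0.48 = 1350 K; P₂ = P₁(V₁/V₂)^n = 8990 kPa.
W = (P₁V₁−P₂V₂)/(n−1) = (575×22.2−8990×3.47)/0.48 = -38300 J.

-38300 J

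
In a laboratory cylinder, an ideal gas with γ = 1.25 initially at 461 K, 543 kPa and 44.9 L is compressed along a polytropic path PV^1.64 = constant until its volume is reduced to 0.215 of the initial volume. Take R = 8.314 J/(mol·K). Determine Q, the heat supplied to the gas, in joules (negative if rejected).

n = P₁V₁/(RT₁) = 543×44.9/(8.314×461) = 6.36 mol.
Polytropic n=1.64: T₂ = T₁(V₁/V₂)^(n−1) = 461×(4.65)^0.64 = 1230 K; P₂ = P₁(V₁/V₂)^n = 6750 kPa.
W = (P₁V₁−P₂V₂)/(n−1) = (543×44.9−6750×9.65)/0.64 = -63800 J.
ΔU = nCvΔT = 6.36×33.3×(1230−461) = 163000 J.
Q = ΔU + W = 99500 J.

99500 J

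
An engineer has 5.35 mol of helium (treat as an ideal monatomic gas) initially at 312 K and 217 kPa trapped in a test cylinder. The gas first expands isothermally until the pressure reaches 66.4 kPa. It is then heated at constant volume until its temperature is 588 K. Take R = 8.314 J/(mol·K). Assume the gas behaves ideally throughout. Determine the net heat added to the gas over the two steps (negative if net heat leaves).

34800 J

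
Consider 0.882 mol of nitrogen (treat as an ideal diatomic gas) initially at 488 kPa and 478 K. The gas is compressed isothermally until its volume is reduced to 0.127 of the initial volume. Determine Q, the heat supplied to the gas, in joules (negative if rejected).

V₁ = nRT₁/P₁ = 0.882×8.314×478/488 = 7.18 L.
Isothermal: T stays 478 K; PV = const ⇒ V₂ = 0.912 L, P₂ = 3840 kPa.
ΔU = 0 (ideal gas, T constant).
W = nRT ln(V₂/V₁) = 0.882×8.314×478×ln(0.127) = -7230 J.
Q = ΔU + W = -7230 J.

-7230 J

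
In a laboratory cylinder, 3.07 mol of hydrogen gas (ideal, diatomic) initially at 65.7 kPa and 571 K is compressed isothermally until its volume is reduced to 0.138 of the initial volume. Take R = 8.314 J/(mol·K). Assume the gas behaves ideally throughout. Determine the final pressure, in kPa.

V₁ = nRT₁/P₁ = 3.07×8.314×571/65.7 = 222 L.
Isothermal: T stays 571 K; PV = const ⇒ V₂ = 30.6 L, P₂ = 476 kPa.

476 kPa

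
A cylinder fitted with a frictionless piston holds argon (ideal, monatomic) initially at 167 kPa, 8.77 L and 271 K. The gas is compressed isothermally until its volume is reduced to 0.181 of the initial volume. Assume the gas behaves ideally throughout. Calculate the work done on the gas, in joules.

n = P₁V₁/(RT₁) = 167×8.77/(8.314×271) = 0.650 mol.
Isothermal: T stays 271 K; PV = const ⇒ V₂ = 1.59 L, P₂ = 923 kPa.
W = nRT ln(V₂/V₁) = 0.650×8.314×271×ln(0.181) = -2500 J.
Work done on the gas = −W_by = 2500 J.

2500 J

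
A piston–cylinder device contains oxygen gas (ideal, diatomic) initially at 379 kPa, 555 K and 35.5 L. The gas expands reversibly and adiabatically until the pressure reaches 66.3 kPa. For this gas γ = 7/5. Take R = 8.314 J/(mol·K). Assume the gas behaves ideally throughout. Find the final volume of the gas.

Adiabatic: T₂/T₁ = (P₂/P₁)^((γ−1)/γ) ⇒ T₂ = 555×(0.175)^0.286 = 337 K; V₂ = 123 L.

123 L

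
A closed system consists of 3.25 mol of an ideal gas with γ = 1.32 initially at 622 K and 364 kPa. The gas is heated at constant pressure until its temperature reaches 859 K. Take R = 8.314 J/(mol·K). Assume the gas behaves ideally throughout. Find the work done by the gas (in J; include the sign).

V₁ = nRT₁/P₁ = 3.25×8.314×622/364 = 46.2 L.
Isobaric: P stays 364 kPa; V/T = const ⇒ T₂ = 859 K, V₂ = 63.8 L.
W = PΔV = 364×(63.8−46.2) kPa·L = 6400 J.

6400 J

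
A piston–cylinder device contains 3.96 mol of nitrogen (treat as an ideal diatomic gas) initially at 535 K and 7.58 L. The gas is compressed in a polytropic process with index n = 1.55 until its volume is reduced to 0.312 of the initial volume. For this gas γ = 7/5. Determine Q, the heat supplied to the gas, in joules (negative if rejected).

10800 J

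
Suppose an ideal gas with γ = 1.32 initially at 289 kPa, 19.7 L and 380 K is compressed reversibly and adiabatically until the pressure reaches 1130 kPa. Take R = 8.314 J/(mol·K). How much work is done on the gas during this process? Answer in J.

6970 J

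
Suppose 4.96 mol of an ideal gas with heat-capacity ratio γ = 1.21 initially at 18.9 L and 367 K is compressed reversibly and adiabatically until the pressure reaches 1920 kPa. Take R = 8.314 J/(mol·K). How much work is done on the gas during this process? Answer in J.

11800 J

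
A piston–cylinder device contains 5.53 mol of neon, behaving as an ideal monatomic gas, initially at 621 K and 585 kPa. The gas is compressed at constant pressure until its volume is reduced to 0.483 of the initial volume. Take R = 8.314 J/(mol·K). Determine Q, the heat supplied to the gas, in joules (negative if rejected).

V₁ = nRT₁/P₁ = 5.53×8.314×621/585 = 48.8 L.
Isobaric: P stays 585 kPa; V/T = const ⇒ T₂ = 300 K, V₂ = 23.6 L.
W = PΔV = 585×(23.6−48.8) kPa·L = -14800 J.
ΔU = nCvΔT = 5.53×12.5×(300−621) = -22100 J.
Q = ΔU + W = nCpΔT = -36900 J.

-36900 J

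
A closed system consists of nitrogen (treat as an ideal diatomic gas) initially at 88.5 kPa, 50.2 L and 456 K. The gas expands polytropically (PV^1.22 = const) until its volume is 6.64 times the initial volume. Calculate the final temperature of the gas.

301 K

Polytropic n=1.22: T₂ = T₁(V₁/V₂)^(n−1) = 456×(0.151)^0.22 = 301 K; P₂ = P₁(V₁/V₂)^n = 8.79 kPa.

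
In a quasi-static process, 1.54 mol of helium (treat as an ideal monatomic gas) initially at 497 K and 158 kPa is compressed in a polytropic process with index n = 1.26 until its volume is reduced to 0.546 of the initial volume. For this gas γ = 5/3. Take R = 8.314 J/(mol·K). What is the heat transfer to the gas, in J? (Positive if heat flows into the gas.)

V₁ = nRT₁/P₁ = 1.54×8.314×497/158 = 40.3 L.
Polytropic n=1.26: T₂ = T₁(V₁/V₂)^(n−1) = 497×(1.83)^0.26 = 582 K; P₂ = P₁(V₁/V₂)^n = 339 kPa.
W = (P₁V₁−P₂V₂)/(n−1) = (158×40.3−339×22.0)/0.26 = -4170 J.
ΔU = nCvΔT = 1.54×12.5×(582−497) = 1630 J.
Q = ΔU + W = -2540 J.

-2540 J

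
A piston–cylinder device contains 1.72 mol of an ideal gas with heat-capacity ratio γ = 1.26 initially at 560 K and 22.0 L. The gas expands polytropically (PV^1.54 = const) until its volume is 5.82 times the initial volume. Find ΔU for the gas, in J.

-18900 J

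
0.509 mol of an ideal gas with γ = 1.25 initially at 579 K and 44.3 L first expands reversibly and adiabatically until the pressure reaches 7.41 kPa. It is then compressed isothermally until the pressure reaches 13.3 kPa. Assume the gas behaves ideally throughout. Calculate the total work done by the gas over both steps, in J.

P₁ = nRT₁/V₁ = 0.509×8.314×579/44.3 = 55.3 kPa.
Step 1 — Adiabatic: T₂/T₁ = (P₂/P₁)^((γ−1)/γ) ⇒ T₂ = 579×(0.134)^0.200 = 387 K; V₂ = 221 L.
ΔU = nCvΔT = 0.509×33.3×(387−579) = -3240 J.
Q = 0 for an adiabatic process, so W = −ΔU = 3240 J.
State after step 1: P = 7.41 kPa, V = 221 L, T = 387 K.
Step 2 — Isothermal: T stays 387 K; PV = const ⇒ V₂ = 123 L, P₂ = 13.3 kPa.
ΔU = 0 (ideal gas, T constant).
W = nRT ln(V₂/V₁) = 0.509×8.314×387×ln(0.557) = -959 J.
Q = ΔU + W = -959 J.
Net over both steps: W = 2290 J, Q = -959 J, ΔU = -3240 J.

2290 J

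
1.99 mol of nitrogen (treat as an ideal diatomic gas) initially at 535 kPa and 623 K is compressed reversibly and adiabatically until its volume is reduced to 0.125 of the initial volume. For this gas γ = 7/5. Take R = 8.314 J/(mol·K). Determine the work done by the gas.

-33400 J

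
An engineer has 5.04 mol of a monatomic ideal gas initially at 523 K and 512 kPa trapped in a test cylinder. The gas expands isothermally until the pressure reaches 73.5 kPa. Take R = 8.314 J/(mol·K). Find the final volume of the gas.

298 L

V₁ = nRT₁/P₁ = 5.04×8.314×523/512 = 42.8 L.
Isothermal: T stays 523 K; PV = const ⇒ V₂ = 298 L, P₂ = 73.5 kPa.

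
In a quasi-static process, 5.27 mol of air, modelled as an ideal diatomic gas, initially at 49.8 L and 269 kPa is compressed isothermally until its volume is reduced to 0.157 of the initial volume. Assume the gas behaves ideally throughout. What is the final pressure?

T₁ = P₁V₁/(nR) = 269×49.8/(5.27×8.314) = 306 K.
Isothermal: T stays 306 K; PV = const ⇒ V₂ = 7.82 L, P₂ = 1710 kPa.

1710 kPa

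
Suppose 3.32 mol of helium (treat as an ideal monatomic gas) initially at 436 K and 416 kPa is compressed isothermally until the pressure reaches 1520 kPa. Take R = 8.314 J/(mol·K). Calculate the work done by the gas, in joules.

V₁ = nRT₁/P₁ = 3.32×8.314×436/416 = 28.9 L.
Isothermal: T stays 436 K; PV = const ⇒ V₂ = 7.92 L, P₂ = 1520 kPa.
W = nRT ln(V₂/V₁) = 3.32×8.314×436×ln(0.274) = -15600 J.

-15600 J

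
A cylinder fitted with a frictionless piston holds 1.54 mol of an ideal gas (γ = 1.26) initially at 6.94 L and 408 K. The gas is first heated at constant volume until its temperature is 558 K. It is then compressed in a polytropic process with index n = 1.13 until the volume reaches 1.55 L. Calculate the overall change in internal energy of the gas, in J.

13300 J

P₁ = nRT₁/V₁ = 1.54×8.314×408/6.94 = 753 kPa.
Step 1 — Isochoric: V stays 6.94 L; P/T = const ⇒ T₂ = 558 K, P₂ = 1030 kPa.
W = 0 (no volume change).
ΔU = nCvΔT = 1.54×32.0×(558−408) = 7390 J.
Q = ΔU = 7390 J.
State after step 1: P = 1030 kPa, V = 6.94 L, T = 558 K.
Step 2 — Polytropic n=1.13: T₂ = T₁(V₁/V₂)^(n−1) = 558×(4.48)^0.13 = 678 K; P₂ = P₁(V₁/V₂)^n = 5600 kPa.
W = (P₁V₁−P₂V₂)/(n−1) = (1030×6.94−5600×1.55)/0.13 = -11800 J.
ΔU = nCvΔT = 1.54×32.0×(678−558) = 5910 J.
Q = ΔU + W = -5910 J.
Net over both steps: W = -11800 J, Q = 1470 J, ΔU = 13300 J.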